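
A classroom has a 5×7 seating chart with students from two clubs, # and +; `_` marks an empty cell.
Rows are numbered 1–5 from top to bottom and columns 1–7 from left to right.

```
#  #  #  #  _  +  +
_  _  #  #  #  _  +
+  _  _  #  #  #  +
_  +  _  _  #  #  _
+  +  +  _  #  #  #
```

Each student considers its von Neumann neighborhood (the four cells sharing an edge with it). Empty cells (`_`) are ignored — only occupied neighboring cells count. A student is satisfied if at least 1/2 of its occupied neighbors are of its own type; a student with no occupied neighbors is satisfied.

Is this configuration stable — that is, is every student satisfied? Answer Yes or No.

(1,1)# 1/1 ok
(1,2)# 2/2 ok
(1,3)# 3/3 ok
(1,4)# 2/2 ok
(1,6)+ 1/1 ok
(1,7)+ 2/2 ok
(2,3)# 2/2 ok
(2,4)# 4/4 ok
(2,5)# 2/2 ok
(2,7)+ 2/2 ok
(3,1)+ 0/0 ok
(3,4)# 2/2 ok
(3,5)# 4/4 ok
(3,6)# 2/3 ok
(3,7)+ 1/2 ok
(4,2)+ 1/1 ok
(4,5)# 3/3 ok
(4,6)# 3/3 ok
(5,1)+ 1/1 ok
(5,2)+ 3/3 ok
(5,3)+ 1/1 ok
(5,5)# 2/2 ok
(5,6)# 3/3 ok
(5,7)# 1/1 ok
All meet the threshold, so the configuration is stable.

Yes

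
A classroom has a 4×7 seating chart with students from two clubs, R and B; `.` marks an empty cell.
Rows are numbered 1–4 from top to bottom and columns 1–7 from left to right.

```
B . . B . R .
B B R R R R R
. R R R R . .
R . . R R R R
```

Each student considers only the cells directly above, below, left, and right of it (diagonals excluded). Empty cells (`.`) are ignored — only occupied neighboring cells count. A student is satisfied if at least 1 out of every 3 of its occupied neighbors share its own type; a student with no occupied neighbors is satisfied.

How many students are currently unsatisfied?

Row 1: (1,1)B 1/1 satisfied · (1,4)B 0/1 not · (1,6)R 1/1 satisfied
Row 2: (2,1)B 2/2 satisfied · (2,2)B 1/3 satisfied · (2,3)R 2/3 satisfied · (2,4)R 3/4 satisfied · (2,5)R 3/3 satisfied · (2,6)R 3/3 satisfied · (2,7)R 1/1 satisfied
Row 3: (3,2)R 1/2 satisfied · (3,3)R 3/3 satisfied · (3,4)R 4/4 satisfied · (3,5)R 3/3 satisfied
Row 4: (4,1)R 0/0 satisfied · (4,4)R 2/2 satisfied · (4,5)R 3/3 satisfied · (4,6)R 2/2 satisfied · (4,7)R 1/1 satisfied
Unsatisfied: (1,4) — 1 in total.

1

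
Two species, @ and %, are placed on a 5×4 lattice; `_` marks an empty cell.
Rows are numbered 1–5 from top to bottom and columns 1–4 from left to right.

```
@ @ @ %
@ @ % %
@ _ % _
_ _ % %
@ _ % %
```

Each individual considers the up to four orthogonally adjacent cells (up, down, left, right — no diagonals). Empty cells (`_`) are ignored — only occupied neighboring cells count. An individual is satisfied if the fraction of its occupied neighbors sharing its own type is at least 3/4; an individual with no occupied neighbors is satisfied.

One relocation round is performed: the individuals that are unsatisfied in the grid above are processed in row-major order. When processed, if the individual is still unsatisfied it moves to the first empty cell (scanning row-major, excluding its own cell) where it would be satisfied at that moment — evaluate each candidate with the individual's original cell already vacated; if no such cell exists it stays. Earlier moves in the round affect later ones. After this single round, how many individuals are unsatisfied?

0

Initially unsatisfied (in order): (1,3), (1,4), (2,2), (2,3).
  (1,3) → (4,1).
  (1,4): now satisfied by earlier moves; stays.
  (2,2): no empty cell satisfies it; stays.
  (2,3) → (3,4).
Resulting grid:
@ @ _ %
@ @ _ %
@ _ % %
@ _ % %
@ _ % %
All satisfied now.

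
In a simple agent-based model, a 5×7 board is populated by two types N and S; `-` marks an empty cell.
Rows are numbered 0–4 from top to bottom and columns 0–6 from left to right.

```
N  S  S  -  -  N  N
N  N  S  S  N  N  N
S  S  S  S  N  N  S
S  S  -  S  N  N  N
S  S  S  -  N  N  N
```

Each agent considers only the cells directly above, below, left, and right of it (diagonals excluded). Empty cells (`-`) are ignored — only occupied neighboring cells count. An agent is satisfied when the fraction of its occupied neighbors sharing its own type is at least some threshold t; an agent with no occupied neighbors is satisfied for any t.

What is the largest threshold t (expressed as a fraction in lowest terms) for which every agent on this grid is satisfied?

Row 0: (0,0)N 1/2 · (0,1)S 1/3 · (0,2)S 2/2 · (0,5)N 2/2 · (0,6)N 2/2
Row 1: (1,0)N 2/3 · (1,1)N 1/4 · (1,2)S 3/4 · (1,3)S 2/3 · (1,4)N 2/3 · (1,5)N 4/4 · (1,6)N 2/3
Row 2: (2,0)S 2/3 · (2,1)S 3/4 · (2,2)S 3/3 · (2,3)S 3/4 · (2,4)N 3/4 · (2,5)N 3/4 · (2,6)S 0/3
Row 3: (3,0)S 3/3 · (3,1)S 3/3 · (3,3)S 1/2 · (3,4)N 3/4 · (3,5)N 4/4 · (3,6)N 2/3
Row 4: (4,0)S 2/2 · (4,1)S 3/3 · (4,2)S 1/1 · (4,4)N 2/2 · (4,5)N 3/3 · (4,6)N 2/2
The smallest same-type fraction is 0/3 at (2,6), which reduces to 0/1. Any threshold above that leaves this agent unsatisfied.

0/1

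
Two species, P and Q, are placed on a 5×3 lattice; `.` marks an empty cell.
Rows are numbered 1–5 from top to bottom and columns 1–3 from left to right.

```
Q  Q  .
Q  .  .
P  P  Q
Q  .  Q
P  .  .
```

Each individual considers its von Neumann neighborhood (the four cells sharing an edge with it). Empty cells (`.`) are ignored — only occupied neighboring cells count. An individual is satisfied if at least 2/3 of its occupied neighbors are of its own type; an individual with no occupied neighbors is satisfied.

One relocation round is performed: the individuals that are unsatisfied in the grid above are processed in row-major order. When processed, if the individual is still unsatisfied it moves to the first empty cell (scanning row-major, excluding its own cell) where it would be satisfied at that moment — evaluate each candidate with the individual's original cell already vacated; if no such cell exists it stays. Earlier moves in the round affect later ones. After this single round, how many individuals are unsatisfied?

Initially unsatisfied (in order): (2,1), (3,1), (3,2), (3,3), (4,1), (5,1).
  (2,1) → (1,3).
  (3,1) → (5,2).
  (3,2): no empty cell satisfies it; stays.
  (3,3) → (2,1).
  (4,1) → (2,2).
  (5,1): now satisfied by earlier moves; stays.
Resulting grid:
Q Q Q
Q Q .
. P .
. . Q
P P .
Unsatisfied now: (3,2).

1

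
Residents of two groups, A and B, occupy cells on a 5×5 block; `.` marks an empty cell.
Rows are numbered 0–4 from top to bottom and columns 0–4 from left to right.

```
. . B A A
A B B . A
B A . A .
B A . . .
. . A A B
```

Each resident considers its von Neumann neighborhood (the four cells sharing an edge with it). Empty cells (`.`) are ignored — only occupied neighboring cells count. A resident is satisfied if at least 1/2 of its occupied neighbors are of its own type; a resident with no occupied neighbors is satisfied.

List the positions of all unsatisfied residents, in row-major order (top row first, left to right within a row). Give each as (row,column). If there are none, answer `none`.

(0,2)B 1/2 ok
(0,3)A 1/2 ok
(0,4)A 2/2 ok
(1,0)A 0/2 unhappy
(1,1)B 1/3 unhappy
(1,2)B 2/2 ok
(1,4)A 1/1 ok
(2,0)B 1/3 unhappy
(2,1)A 1/3 unhappy
(2,3)A 0/0 ok
(3,0)B 1/2 ok
(3,1)A 1/2 ok
(4,2)A 1/1 ok
(4,3)A 1/2 ok
(4,4)B 0/1 unhappy

(1,0), (1,1), (2,0), (2,1), (4,4)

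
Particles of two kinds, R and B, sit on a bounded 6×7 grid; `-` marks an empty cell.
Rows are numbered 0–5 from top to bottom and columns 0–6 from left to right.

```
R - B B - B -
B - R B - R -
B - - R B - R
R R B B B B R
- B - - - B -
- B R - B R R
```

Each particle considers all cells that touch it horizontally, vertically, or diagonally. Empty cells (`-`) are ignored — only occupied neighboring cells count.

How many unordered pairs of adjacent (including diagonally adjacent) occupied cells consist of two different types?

24

Scan each occupied cell's neighbors to the right and below (and the two forward diagonals) so each pair is counted once.
From row 0: 4 unlike of 7 pairs (running 4/7).
From row 1: 3 unlike of 7 pairs (running 7/14).
From row 2: 7 unlike of 11 pairs (running 14/25).
From row 3: 5 unlike of 12 pairs (running 19/37).
From row 4: 3 unlike of 5 pairs (running 22/42).
From row 5: 2 unlike of 3 pairs (running 24/45).
Total adjacent occupied pairs: 45; unlike-type pairs: 24.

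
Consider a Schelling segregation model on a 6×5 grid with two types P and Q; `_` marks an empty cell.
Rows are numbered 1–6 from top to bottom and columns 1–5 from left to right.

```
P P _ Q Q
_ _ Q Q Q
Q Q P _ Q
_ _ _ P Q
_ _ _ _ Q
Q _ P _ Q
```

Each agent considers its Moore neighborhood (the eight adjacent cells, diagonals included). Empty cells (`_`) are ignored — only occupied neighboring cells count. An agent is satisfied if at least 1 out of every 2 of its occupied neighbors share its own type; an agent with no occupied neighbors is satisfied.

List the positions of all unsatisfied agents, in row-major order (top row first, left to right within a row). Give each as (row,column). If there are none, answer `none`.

(3,3), (4,4)

(1,1)P 1/1 ok
(1,2)P 1/2 ok
(1,4)Q 4/4 ok
(1,5)Q 3/3 ok
(2,3)Q 3/5 ok
(2,4)Q 5/6 ok
(2,5)Q 4/4 ok
(3,1)Q 1/1 ok
(3,2)Q 2/3 ok
(3,3)P 1/4 unhappy
(3,5)Q 3/4 ok
(4,4)P 1/4 unhappy
(4,5)Q 2/3 ok
(5,5)Q 2/3 ok
(6,1)Q 0/0 ok
(6,3)P 0/0 ok
(6,5)Q 1/1 ok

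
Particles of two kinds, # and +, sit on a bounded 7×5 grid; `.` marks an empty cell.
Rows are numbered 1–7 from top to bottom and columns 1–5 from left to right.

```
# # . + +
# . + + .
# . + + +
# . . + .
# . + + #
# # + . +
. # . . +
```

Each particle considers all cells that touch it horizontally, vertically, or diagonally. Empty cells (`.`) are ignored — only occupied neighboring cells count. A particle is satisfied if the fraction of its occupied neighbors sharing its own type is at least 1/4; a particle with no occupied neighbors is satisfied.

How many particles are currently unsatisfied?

(1,1)# 2/2 satisfied
(1,2)# 2/3 satisfied
(1,4)+ 3/3 satisfied
(1,5)+ 2/2 satisfied
(2,1)# 3/3 satisfied
(2,3)+ 4/5 satisfied
(2,4)+ 6/6 satisfied
(3,1)# 2/2 satisfied
(3,3)+ 4/4 satisfied
(3,4)+ 5/5 satisfied
(3,5)+ 3/3 satisfied
(4,1)# 2/2 satisfied
(4,4)+ 5/6 satisfied
(5,1)# 3/3 satisfied
(5,3)+ 3/4 satisfied
(5,4)+ 4/5 satisfied
(5,5)# 0/3 not
(6,1)# 3/3 satisfied
(6,2)# 3/5 satisfied
(6,3)+ 2/4 satisfied
(6,5)+ 2/3 satisfied
(7,2)# 2/3 satisfied
(7,5)+ 1/1 satisfied
Unsatisfied: (5,5) — 1 in total.

1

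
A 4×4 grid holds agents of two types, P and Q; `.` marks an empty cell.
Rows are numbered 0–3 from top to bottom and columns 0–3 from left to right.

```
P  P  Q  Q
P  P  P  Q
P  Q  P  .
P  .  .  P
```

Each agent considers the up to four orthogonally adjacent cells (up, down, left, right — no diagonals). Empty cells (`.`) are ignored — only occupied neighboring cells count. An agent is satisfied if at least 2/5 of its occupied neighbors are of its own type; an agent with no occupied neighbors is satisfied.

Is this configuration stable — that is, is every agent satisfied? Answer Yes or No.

(0,0)P 2/2 ✓
(0,1)P 2/3 ✓
(0,2)Q 1/3 ✗
(0,3)Q 2/2 ✓
(1,0)P 3/3 ✓
(1,1)P 3/4 ✓
(1,2)P 2/4 ✓
(1,3)Q 1/2 ✓
(2,0)P 2/3 ✓
(2,1)Q 0/3 ✗
(2,2)P 1/2 ✓
(3,0)P 1/1 ✓
(3,3)P 0/0 ✓
For instance (0,2) has only 1/3 same-type neighbors, below 2/5.

No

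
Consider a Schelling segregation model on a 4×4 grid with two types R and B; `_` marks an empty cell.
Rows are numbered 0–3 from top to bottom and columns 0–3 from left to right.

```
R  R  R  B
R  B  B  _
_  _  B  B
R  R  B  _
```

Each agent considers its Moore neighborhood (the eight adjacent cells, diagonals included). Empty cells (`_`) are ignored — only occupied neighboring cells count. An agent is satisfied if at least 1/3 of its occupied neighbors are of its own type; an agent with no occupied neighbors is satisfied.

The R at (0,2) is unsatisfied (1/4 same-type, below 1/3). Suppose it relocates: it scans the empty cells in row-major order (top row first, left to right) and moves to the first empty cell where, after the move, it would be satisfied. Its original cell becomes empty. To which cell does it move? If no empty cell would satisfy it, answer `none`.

(2,0)

Vacating (0,2). Empty cells in order:
  (1,3): 0/4 same-type → still unsatisfied.
  (2,0): 3/4 same-type → satisfied — stop here.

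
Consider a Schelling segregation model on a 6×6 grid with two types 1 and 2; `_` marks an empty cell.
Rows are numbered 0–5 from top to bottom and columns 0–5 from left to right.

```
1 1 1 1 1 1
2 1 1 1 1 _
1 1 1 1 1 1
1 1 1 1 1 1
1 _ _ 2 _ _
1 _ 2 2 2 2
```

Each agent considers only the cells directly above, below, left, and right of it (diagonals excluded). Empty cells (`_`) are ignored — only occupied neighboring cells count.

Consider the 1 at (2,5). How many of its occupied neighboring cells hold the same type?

Occupied neighbors of (2,5): (3,5)=1, (2,4)=1.
Same type (1): 2 of 2.

2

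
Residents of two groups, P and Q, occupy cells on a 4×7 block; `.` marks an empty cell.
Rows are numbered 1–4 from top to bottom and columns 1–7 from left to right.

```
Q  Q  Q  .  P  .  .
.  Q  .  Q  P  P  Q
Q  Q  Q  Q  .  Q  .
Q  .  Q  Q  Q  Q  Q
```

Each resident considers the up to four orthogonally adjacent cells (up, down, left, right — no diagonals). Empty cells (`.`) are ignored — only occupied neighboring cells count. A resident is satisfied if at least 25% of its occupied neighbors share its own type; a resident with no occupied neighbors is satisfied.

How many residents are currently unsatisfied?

(1,1)Q 1/1 satisfied
(1,2)Q 3/3 satisfied
(1,3)Q 1/1 satisfied
(1,5)P 1/1 satisfied
(2,2)Q 2/2 satisfied
(2,4)Q 1/2 satisfied
(2,5)P 2/3 satisfied
(2,6)P 1/3 satisfied
(2,7)Q 0/1 not
(3,1)Q 2/2 satisfied
(3,2)Q 3/3 satisfied
(3,3)Q 3/3 satisfied
(3,4)Q 3/3 satisfied
(3,6)Q 1/2 satisfied
(4,1)Q 1/1 satisfied
(4,3)Q 2/2 satisfied
(4,4)Q 3/3 satisfied
(4,5)Q 2/2 satisfied
(4,6)Q 3/3 satisfied
(4,7)Q 1/1 satisfied
Unsatisfied: (2,7) — 1 in total.

1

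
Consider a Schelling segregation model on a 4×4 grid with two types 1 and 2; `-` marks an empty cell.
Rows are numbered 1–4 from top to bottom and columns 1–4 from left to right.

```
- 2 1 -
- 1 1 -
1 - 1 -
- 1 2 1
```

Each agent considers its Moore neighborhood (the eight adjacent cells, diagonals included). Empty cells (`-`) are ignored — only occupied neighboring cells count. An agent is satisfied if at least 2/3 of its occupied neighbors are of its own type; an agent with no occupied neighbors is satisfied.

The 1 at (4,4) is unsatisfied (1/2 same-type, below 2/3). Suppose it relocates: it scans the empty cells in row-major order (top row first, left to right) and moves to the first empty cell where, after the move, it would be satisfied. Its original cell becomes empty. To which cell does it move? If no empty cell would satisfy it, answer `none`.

Vacating (4,4). Empty cells in order:
  (1,1): 1/2 same-type → still unsatisfied.
  (1,4): 2/2 same-type → satisfied — stop here.

(1,4)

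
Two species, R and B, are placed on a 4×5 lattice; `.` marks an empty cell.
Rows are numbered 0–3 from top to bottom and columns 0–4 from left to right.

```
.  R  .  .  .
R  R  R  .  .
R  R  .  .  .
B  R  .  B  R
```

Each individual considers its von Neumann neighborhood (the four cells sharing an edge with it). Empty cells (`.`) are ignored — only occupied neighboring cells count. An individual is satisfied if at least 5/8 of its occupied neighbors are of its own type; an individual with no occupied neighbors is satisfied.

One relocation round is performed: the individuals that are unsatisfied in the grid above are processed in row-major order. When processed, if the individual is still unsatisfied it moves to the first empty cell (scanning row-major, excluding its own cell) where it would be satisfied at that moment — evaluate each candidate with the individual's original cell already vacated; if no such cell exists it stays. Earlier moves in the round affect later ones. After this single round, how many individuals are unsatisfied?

0

Initially unsatisfied (in order): (3,0), (3,1), (3,3), (3,4).
  (3,0) → (0,3).
  (3,1): now satisfied by earlier moves; stays.
  (3,3) → (0,4).
  (3,4): now satisfied by earlier moves; stays.
Resulting grid:
. R . B B
R R R . .
R R . . .
. R . . R
All satisfied now.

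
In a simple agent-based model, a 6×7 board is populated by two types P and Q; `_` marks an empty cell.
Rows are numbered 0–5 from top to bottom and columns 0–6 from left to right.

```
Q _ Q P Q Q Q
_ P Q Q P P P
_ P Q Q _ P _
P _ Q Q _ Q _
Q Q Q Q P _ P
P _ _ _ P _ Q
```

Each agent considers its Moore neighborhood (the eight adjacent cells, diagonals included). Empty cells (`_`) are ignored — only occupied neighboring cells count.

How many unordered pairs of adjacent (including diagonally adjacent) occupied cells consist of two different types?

Scan each occupied cell's neighbors to the right and below (and the two forward diagonals) so each pair is counted once.
Row 0: Q(0,0)–P(1,1)≠ Q(0,2)–P(0,3)≠ Q(0,2)–Q(1,2)= Q(0,2)–Q(1,3)= Q(0,2)–P(1,1)≠ P(0,3)–Q(0,4)≠ P(0,3)–Q(1,3)≠ P(0,3)–P(1,4)= P(0,3)–Q(1,2)≠ Q(0,4)–Q(0,5)= Q(0,4)–P(1,4)≠ Q(0,4)–P(1,5)≠ Q(0,4)–Q(1,3)= Q(0,5)–Q(0,6)= Q(0,5)–P(1,5)≠ Q(0,5)–P(1,6)≠ Q(0,5)–P(1,4)≠ Q(0,6)–P(1,6)≠ Q(0,6)–P(1,5)≠  → 13/19 unlike.
Row 1: P(1,1)–Q(1,2)≠ P(1,1)–P(2,1)= P(1,1)–Q(2,2)≠ Q(1,2)–Q(1,3)= Q(1,2)–Q(2,2)= Q(1,2)–Q(2,3)= Q(1,2)–P(2,1)≠ Q(1,3)–P(1,4)≠ Q(1,3)–Q(2,3)= Q(1,3)–Q(2,2)= P(1,4)–P(1,5)= P(1,4)–P(2,5)= P(1,4)–Q(2,3)≠ P(1,5)–P(1,6)= P(1,5)–P(2,5)= P(1,6)–P(2,5)=  → 5/16 unlike.
Row 2: P(2,1)–Q(2,2)≠ P(2,1)–Q(3,2)≠ P(2,1)–P(3,0)= Q(2,2)–Q(2,3)= Q(2,2)–Q(3,2)= Q(2,2)–Q(3,3)= Q(2,3)–Q(3,3)= Q(2,3)–Q(3,2)= P(2,5)–Q(3,5)≠  → 3/9 unlike.
Row 3: P(3,0)–Q(4,0)≠ P(3,0)–Q(4,1)≠ Q(3,2)–Q(3,3)= Q(3,2)–Q(4,2)= Q(3,2)–Q(4,3)= Q(3,2)–Q(4,1)= Q(3,3)–Q(4,3)= Q(3,3)–P(4,4)≠ Q(3,3)–Q(4,2)= Q(3,5)–P(4,6)≠ Q(3,5)–P(4,4)≠  → 5/11 unlike.
Row 4: Q(4,0)–Q(4,1)= Q(4,0)–P(5,0)≠ Q(4,1)–Q(4,2)= Q(4,1)–P(5,0)≠ Q(4,2)–Q(4,3)= Q(4,3)–P(4,4)≠ Q(4,3)–P(5,4)≠ P(4,4)–P(5,4)= P(4,6)–Q(5,6)≠  → 5/9 unlike.
Total adjacent occupied pairs: 64; unlike-type pairs: 31.

31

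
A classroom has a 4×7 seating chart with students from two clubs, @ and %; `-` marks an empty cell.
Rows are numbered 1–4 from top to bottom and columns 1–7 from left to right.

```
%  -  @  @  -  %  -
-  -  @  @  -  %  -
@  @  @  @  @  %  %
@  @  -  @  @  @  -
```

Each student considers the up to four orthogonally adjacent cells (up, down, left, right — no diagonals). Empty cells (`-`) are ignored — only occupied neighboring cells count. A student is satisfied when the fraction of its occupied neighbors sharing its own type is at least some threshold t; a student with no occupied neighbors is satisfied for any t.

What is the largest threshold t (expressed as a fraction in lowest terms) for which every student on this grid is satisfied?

1/2

(1,1)% — no occupied neighbors
(1,3)@ 2/2
(1,4)@ 2/2
(1,6)% 1/1
(2,3)@ 3/3
(2,4)@ 3/3
(2,6)% 2/2
(3,1)@ 2/2
(3,2)@ 3/3
(3,3)@ 3/3
(3,4)@ 4/4
(3,5)@ 2/3
(3,6)% 2/4
(3,7)% 1/1
(4,1)@ 2/2
(4,2)@ 2/2
(4,4)@ 2/2
(4,5)@ 3/3
(4,6)@ 1/2
The smallest same-type fraction is 2/4 at (3,6), which reduces to 1/2. Any threshold above that leaves this student unsatisfied.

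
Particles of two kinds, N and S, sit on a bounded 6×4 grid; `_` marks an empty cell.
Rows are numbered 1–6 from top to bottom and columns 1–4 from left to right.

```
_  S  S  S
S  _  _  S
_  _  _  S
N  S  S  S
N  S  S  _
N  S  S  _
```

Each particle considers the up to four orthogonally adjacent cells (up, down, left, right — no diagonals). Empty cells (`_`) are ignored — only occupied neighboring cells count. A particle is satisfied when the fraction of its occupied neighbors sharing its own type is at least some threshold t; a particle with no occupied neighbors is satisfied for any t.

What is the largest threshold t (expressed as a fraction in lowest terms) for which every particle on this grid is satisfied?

1/2

Row 1: (1,2)S 1/1 · (1,3)S 2/2 · (1,4)S 2/2
Row 2: (2,1)S — no occupied neighbors · (2,4)S 2/2
Row 3: (3,4)S 2/2
Row 4: (4,1)N 1/2 · (4,2)S 2/3 · (4,3)S 3/3 · (4,4)S 2/2
Row 5: (5,1)N 2/3 · (5,2)S 3/4 · (5,3)S 3/3
Row 6: (6,1)N 1/2 · (6,2)S 2/3 · (6,3)S 2/2
The smallest same-type fraction is 1/2 at (4,1), which reduces to 1/2. Any threshold above that leaves this particle unsatisfied.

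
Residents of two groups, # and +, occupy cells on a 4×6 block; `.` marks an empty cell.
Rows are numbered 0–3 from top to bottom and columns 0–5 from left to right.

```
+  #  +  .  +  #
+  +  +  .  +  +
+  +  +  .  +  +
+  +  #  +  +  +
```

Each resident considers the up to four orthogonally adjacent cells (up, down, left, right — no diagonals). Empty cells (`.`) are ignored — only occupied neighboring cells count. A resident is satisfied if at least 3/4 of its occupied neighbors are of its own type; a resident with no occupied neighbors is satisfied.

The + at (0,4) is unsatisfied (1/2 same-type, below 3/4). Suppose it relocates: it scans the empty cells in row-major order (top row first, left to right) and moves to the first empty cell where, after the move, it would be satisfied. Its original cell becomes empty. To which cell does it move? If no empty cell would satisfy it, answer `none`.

(0,3)

Vacating (0,4). Empty cells in order:
  (0,3): 1/1 same-type → satisfied — stop here.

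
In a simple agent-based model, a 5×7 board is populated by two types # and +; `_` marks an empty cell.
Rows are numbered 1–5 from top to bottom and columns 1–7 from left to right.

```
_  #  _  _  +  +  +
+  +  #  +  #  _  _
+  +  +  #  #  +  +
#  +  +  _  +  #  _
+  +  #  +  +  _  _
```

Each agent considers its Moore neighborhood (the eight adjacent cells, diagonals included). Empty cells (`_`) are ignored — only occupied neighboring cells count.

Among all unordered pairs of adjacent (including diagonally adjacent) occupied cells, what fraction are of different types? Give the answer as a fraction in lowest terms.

15/32

Scan each occupied cell's neighbors to the right and below (and the two forward diagonals) so each pair is counted once.
Row 1: #(1,2)–+(2,2)≠ #(1,2)–#(2,3)= #(1,2)–+(2,1)≠ +(1,5)–+(1,6)= +(1,5)–#(2,5)≠ +(1,5)–+(2,4)= +(1,6)–+(1,7)= +(1,6)–#(2,5)≠  → 4/8 unlike.
Row 2: +(2,1)–+(2,2)= +(2,1)–+(3,1)= +(2,1)–+(3,2)= +(2,2)–#(2,3)≠ +(2,2)–+(3,2)= +(2,2)–+(3,3)= +(2,2)–+(3,1)= #(2,3)–+(2,4)≠ #(2,3)–+(3,3)≠ #(2,3)–#(3,4)= #(2,3)–+(3,2)≠ +(2,4)–#(2,5)≠ +(2,4)–#(3,4)≠ +(2,4)–#(3,5)≠ +(2,4)–+(3,3)= #(2,5)–#(3,5)= #(2,5)–+(3,6)≠ #(2,5)–#(3,4)=  → 8/18 unlike.
Row 3: +(3,1)–+(3,2)= +(3,1)–#(4,1)≠ +(3,1)–+(4,2)= +(3,2)–+(3,3)= +(3,2)–+(4,2)= +(3,2)–+(4,3)= +(3,2)–#(4,1)≠ +(3,3)–#(3,4)≠ +(3,3)–+(4,3)= +(3,3)–+(4,2)= #(3,4)–#(3,5)= #(3,4)–+(4,5)≠ #(3,4)–+(4,3)≠ #(3,5)–+(3,6)≠ #(3,5)–+(4,5)≠ #(3,5)–#(4,6)= +(3,6)–+(3,7)= +(3,6)–#(4,6)≠ +(3,6)–+(4,5)= +(3,7)–#(4,6)≠  → 9/20 unlike.
Row 4: #(4,1)–+(4,2)≠ #(4,1)–+(5,1)≠ #(4,1)–+(5,2)≠ +(4,2)–+(4,3)= +(4,2)–+(5,2)= +(4,2)–#(5,3)≠ +(4,2)–+(5,1)= +(4,3)–#(5,3)≠ +(4,3)–+(5,4)= +(4,3)–+(5,2)= +(4,5)–#(4,6)≠ +(4,5)–+(5,5)= +(4,5)–+(5,4)= #(4,6)–+(5,5)≠  → 7/14 unlike.
Row 5: +(5,1)–+(5,2)= +(5,2)–#(5,3)≠ #(5,3)–+(5,4)≠ +(5,4)–+(5,5)=  → 2/4 unlike.
Total adjacent occupied pairs: 64; unlike-type pairs: 30.
30/64 reduces to 15/32.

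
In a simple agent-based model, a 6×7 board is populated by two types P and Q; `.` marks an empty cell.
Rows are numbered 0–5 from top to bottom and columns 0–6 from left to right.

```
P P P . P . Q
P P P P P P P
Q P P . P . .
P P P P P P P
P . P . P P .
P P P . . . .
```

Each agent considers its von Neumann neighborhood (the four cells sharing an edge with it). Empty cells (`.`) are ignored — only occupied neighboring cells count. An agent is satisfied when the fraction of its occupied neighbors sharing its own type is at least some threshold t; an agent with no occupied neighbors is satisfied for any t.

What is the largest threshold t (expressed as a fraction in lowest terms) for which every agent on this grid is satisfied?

0/1

Row 0: (0,0)P 2/2 · (0,1)P 3/3 · (0,2)P 2/2 · (0,4)P 1/1 · (0,6)Q 0/1
Row 1: (1,0)P 2/3 · (1,1)P 4/4 · (1,2)P 4/4 · (1,3)P 2/2 · (1,4)P 4/4 · (1,5)P 2/2 · (1,6)P 1/2
Row 2: (2,0)Q 0/3 · (2,1)P 3/4 · (2,2)P 3/3 · (2,4)P 2/2
Row 3: (3,0)P 2/3 · (3,1)P 3/3 · (3,2)P 4/4 · (3,3)P 2/2 · (3,4)P 4/4 · (3,5)P 3/3 · (3,6)P 1/1
Row 4: (4,0)P 2/2 · (4,2)P 2/2 · (4,4)P 2/2 · (4,5)P 2/2
Row 5: (5,0)P 2/2 · (5,1)P 2/2 · (5,2)P 2/2
The smallest same-type fraction is 0/1 at (0,6), which reduces to 0/1. Any threshold above that leaves this agent unsatisfied.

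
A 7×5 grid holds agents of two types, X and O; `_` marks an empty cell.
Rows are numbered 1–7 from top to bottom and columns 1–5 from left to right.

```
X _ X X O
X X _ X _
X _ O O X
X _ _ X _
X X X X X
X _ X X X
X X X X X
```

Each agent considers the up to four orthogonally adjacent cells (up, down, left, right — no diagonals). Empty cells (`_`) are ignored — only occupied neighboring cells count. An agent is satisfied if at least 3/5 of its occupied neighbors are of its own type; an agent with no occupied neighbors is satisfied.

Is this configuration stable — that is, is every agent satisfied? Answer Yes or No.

No

(1,1)X 1/1 satisfied
(1,3)X 1/1 satisfied
(1,4)X 2/3 satisfied
(1,5)O 0/1 not
(2,1)X 3/3 satisfied
(2,2)X 1/1 satisfied
(2,4)X 1/2 not
(3,1)X 2/2 satisfied
(3,3)O 1/1 satisfied
(3,4)O 1/4 not
(3,5)X 0/1 not
(4,1)X 2/2 satisfied
(4,4)X 1/2 not
(5,1)X 3/3 satisfied
(5,2)X 2/2 satisfied
(5,3)X 3/3 satisfied
(5,4)X 4/4 satisfied
(5,5)X 2/2 satisfied
(6,1)X 2/2 satisfied
(6,3)X 3/3 satisfied
(6,4)X 4/4 satisfied
(6,5)X 3/3 satisfied
(7,1)X 2/2 satisfied
(7,2)X 2/2 satisfied
(7,3)X 3/3 satisfied
(7,4)X 3/3 satisfied
(7,5)X 2/2 satisfied
For instance (1,5) has only 0/1 same-type neighbors, below 3/5.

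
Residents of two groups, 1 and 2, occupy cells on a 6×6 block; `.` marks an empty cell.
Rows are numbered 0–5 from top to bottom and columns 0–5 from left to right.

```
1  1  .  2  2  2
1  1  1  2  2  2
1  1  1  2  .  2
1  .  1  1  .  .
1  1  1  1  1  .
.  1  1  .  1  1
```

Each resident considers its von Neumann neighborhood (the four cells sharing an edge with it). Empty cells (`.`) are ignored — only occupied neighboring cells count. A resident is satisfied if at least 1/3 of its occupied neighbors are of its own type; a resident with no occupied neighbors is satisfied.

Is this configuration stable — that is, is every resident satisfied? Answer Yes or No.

Yes

Row 0: (0,0)1 2/2 ✓ · (0,1)1 2/2 ✓ · (0,3)2 2/2 ✓ · (0,4)2 3/3 ✓ · (0,5)2 2/2 ✓
Row 1: (1,0)1 3/3 ✓ · (1,1)1 4/4 ✓ · (1,2)1 2/3 ✓ · (1,3)2 3/4 ✓ · (1,4)2 3/3 ✓ · (1,5)2 3/3 ✓
Row 2: (2,0)1 3/3 ✓ · (2,1)1 3/3 ✓ · (2,2)1 3/4 ✓ · (2,3)2 1/3 ✓ · (2,5)2 1/1 ✓
Row 3: (3,0)1 2/2 ✓ · (3,2)1 3/3 ✓ · (3,3)1 2/3 ✓
Row 4: (4,0)1 2/2 ✓ · (4,1)1 3/3 ✓ · (4,2)1 4/4 ✓ · (4,3)1 3/3 ✓ · (4,4)1 2/2 ✓
Row 5: (5,1)1 2/2 ✓ · (5,2)1 2/2 ✓ · (5,4)1 2/2 ✓ · (5,5)1 1/1 ✓
All meet the threshold, so the configuration is stable.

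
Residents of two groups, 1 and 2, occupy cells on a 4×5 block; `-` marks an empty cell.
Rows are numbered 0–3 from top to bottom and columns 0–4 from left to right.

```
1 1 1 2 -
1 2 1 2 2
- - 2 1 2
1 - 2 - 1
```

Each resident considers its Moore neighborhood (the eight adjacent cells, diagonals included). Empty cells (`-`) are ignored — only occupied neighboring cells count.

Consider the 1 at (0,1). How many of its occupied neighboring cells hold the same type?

4

Occupied neighbors of (0,1): (0,0)=1, (0,2)=1, (1,0)=1, (1,1)=2, (1,2)=1.
Same type (1): 4 of 5.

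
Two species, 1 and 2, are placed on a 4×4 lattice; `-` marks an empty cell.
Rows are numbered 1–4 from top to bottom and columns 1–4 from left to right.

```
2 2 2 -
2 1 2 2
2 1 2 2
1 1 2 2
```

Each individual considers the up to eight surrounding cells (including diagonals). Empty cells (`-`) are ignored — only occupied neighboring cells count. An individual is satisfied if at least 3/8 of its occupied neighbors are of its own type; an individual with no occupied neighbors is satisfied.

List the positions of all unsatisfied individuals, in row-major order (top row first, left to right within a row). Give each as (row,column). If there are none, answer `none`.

Row 1: (1,1)2 2/3 ✓ · (1,2)2 4/5 ✓ · (1,3)2 3/4 ✓
Row 2: (2,1)2 3/5 ✓ · (2,2)1 1/8 ✗ · (2,3)2 5/7 ✓ · (2,4)2 4/4 ✓
Row 3: (3,1)2 1/5 ✗ · (3,2)1 3/8 ✓ · (3,3)2 5/8 ✓ · (3,4)2 5/5 ✓
Row 4: (4,1)1 2/3 ✓ · (4,2)1 2/5 ✓ · (4,3)2 3/5 ✓ · (4,4)2 3/3 ✓

(2,2), (3,1)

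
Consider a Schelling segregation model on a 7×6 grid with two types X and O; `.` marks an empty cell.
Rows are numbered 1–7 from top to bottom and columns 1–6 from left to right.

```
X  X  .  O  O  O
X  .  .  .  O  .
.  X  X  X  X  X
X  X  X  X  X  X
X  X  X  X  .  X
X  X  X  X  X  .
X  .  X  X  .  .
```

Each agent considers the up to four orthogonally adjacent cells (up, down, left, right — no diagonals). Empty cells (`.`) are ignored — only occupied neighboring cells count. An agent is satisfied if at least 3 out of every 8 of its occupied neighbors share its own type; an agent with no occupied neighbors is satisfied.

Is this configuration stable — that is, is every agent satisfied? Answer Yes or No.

(1,1)X 2/2 ✓
(1,2)X 1/1 ✓
(1,4)O 1/1 ✓
(1,5)O 3/3 ✓
(1,6)O 1/1 ✓
(2,1)X 1/1 ✓
(2,5)O 1/2 ✓
(3,2)X 2/2 ✓
(3,3)X 3/3 ✓
(3,4)X 3/3 ✓
(3,5)X 3/4 ✓
(3,6)X 2/2 ✓
(4,1)X 2/2 ✓
(4,2)X 4/4 ✓
(4,3)X 4/4 ✓
(4,4)X 4/4 ✓
(4,5)X 3/3 ✓
(4,6)X 3/3 ✓
(5,1)X 3/3 ✓
(5,2)X 4/4 ✓
(5,3)X 4/4 ✓
(5,4)X 3/3 ✓
(5,6)X 1/1 ✓
(6,1)X 3/3 ✓
(6,2)X 3/3 ✓
(6,3)X 4/4 ✓
(6,4)X 4/4 ✓
(6,5)X 1/1 ✓
(7,1)X 1/1 ✓
(7,3)X 2/2 ✓
(7,4)X 2/2 ✓
All meet the threshold, so the configuration is stable.

Yes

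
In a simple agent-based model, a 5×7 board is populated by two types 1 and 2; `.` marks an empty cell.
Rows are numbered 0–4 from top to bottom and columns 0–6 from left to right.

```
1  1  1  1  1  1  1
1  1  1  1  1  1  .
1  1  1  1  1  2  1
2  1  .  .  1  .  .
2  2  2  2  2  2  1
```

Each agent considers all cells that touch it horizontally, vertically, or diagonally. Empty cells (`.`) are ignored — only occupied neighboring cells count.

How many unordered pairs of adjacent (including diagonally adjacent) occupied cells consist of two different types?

15

Scan each occupied cell's neighbors to the right and below (and the two forward diagonals) so each pair is counted once.
Row 0: 1(0,0)–1(0,1)= 1(0,0)–1(1,0)= 1(0,0)–1(1,1)= 1(0,1)–1(0,2)= 1(0,1)–1(1,1)= 1(0,1)–1(1,2)= 1(0,1)–1(1,0)= 1(0,2)–1(0,3)= 1(0,2)–1(1,2)= 1(0,2)–1(1,3)= 1(0,2)–1(1,1)= 1(0,3)–1(0,4)= 1(0,3)–1(1,3)= 1(0,3)–1(1,4)= 1(0,3)–1(1,2)= 1(0,4)–1(0,5)= 1(0,4)–1(1,4)= 1(0,4)–1(1,5)= 1(0,4)–1(1,3)= 1(0,5)–1(0,6)= 1(0,5)–1(1,5)= 1(0,5)–1(1,4)= 1(0,6)–1(1,5)=  → 0/23 unlike.
Row 1: 1(1,0)–1(1,1)= 1(1,0)–1(2,0)= 1(1,0)–1(2,1)= 1(1,1)–1(1,2)= 1(1,1)–1(2,1)= 1(1,1)–1(2,2)= 1(1,1)–1(2,0)= 1(1,2)–1(1,3)= 1(1,2)–1(2,2)= 1(1,2)–1(2,3)= 1(1,2)–1(2,1)= 1(1,3)–1(1,4)= 1(1,3)–1(2,3)= 1(1,3)–1(2,4)= 1(1,3)–1(2,2)= 1(1,4)–1(1,5)= 1(1,4)–1(2,4)= 1(1,4)–2(2,5)≠ 1(1,4)–1(2,3)= 1(1,5)–2(2,5)≠ 1(1,5)–1(2,6)= 1(1,5)–1(2,4)=  → 2/22 unlike.
Row 2: 1(2,0)–1(2,1)= 1(2,0)–2(3,0)≠ 1(2,0)–1(3,1)= 1(2,1)–1(2,2)= 1(2,1)–1(3,1)= 1(2,1)–2(3,0)≠ 1(2,2)–1(2,3)= 1(2,2)–1(3,1)= 1(2,3)–1(2,4)= 1(2,3)–1(3,4)= 1(2,4)–2(2,5)≠ 1(2,4)–1(3,4)= 2(2,5)–1(2,6)≠ 2(2,5)–1(3,4)≠  → 5/14 unlike.
Row 3: 2(3,0)–1(3,1)≠ 2(3,0)–2(4,0)= 2(3,0)–2(4,1)= 1(3,1)–2(4,1)≠ 1(3,1)–2(4,2)≠ 1(3,1)–2(4,0)≠ 1(3,4)–2(4,4)≠ 1(3,4)–2(4,5)≠ 1(3,4)–2(4,3)≠  → 7/9 unlike.
Row 4: 2(4,0)–2(4,1)= 2(4,1)–2(4,2)= 2(4,2)–2(4,3)= 2(4,3)–2(4,4)= 2(4,4)–2(4,5)= 2(4,5)–1(4,6)≠  → 1/6 unlike.
Total adjacent occupied pairs: 74; unlike-type pairs: 15.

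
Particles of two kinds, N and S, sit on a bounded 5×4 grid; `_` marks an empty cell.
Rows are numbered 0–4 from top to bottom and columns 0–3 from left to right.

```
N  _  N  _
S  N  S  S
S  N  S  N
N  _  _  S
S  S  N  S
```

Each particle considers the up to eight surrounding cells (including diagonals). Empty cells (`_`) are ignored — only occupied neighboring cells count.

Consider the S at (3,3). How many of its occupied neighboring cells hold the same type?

Occupied neighbors of (3,3): (2,2)=S, (2,3)=N, (4,2)=N, (4,3)=S.
Same type (S): 2 of 4.

2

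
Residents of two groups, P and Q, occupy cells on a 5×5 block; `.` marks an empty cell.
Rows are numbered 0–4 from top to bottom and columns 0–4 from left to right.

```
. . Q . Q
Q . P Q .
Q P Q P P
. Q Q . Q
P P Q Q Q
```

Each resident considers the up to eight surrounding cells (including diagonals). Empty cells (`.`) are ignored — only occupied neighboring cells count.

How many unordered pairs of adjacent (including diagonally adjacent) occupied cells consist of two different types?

18

Scan each occupied cell's neighbors to the right and below (and the two forward diagonals) so each pair is counted once.
Row 0: Q(0,2)–P(1,2)≠ Q(0,2)–Q(1,3)= Q(0,4)–Q(1,3)=  → 1/3 unlike.
Row 1: Q(1,0)–Q(2,0)= Q(1,0)–P(2,1)≠ P(1,2)–Q(1,3)≠ P(1,2)–Q(2,2)≠ P(1,2)–P(2,3)= P(1,2)–P(2,1)= Q(1,3)–P(2,3)≠ Q(1,3)–P(2,4)≠ Q(1,3)–Q(2,2)=  → 5/9 unlike.
Row 2: Q(2,0)–P(2,1)≠ Q(2,0)–Q(3,1)= P(2,1)–Q(2,2)≠ P(2,1)–Q(3,1)≠ P(2,1)–Q(3,2)≠ Q(2,2)–P(2,3)≠ Q(2,2)–Q(3,2)= Q(2,2)–Q(3,1)= P(2,3)–P(2,4)= P(2,3)–Q(3,4)≠ P(2,3)–Q(3,2)≠ P(2,4)–Q(3,4)≠  → 8/12 unlike.
Row 3: Q(3,1)–Q(3,2)= Q(3,1)–P(4,1)≠ Q(3,1)–Q(4,2)= Q(3,1)–P(4,0)≠ Q(3,2)–Q(4,2)= Q(3,2)–Q(4,3)= Q(3,2)–P(4,1)≠ Q(3,4)–Q(4,4)= Q(3,4)–Q(4,3)=  → 3/9 unlike.
Row 4: P(4,0)–P(4,1)= P(4,1)–Q(4,2)≠ Q(4,2)–Q(4,3)= Q(4,3)–Q(4,4)=  → 1/4 unlike.
Total adjacent occupied pairs: 37; unlike-type pairs: 18.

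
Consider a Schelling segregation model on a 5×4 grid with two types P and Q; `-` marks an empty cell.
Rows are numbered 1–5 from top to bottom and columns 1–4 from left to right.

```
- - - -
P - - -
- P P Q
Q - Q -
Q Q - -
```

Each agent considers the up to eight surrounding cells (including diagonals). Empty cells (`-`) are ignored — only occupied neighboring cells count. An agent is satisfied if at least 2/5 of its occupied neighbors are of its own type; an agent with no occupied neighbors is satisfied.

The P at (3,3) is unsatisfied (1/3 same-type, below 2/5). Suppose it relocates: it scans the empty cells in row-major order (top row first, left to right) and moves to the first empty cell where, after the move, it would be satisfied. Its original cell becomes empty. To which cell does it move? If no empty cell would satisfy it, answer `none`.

(1,1)

Vacating (3,3). Empty cells in order:
  (1,1): 1/1 same-type → satisfied — stop here.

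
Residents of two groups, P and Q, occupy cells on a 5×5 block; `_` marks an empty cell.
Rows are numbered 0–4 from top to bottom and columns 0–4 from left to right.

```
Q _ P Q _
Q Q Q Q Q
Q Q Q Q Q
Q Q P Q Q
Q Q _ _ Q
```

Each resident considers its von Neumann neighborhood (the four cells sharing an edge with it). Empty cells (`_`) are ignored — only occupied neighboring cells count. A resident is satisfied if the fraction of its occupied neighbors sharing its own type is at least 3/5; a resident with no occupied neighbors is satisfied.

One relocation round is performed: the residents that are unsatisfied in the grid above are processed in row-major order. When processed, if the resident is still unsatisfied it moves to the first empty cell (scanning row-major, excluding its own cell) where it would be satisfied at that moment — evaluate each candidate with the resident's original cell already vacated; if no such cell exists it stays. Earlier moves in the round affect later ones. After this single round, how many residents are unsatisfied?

2

Initially unsatisfied (in order): (0,2), (0,3), (3,2).
  (0,2): no empty cell satisfies it; stays.
  (0,3) → (0,1).
  (3,2): no empty cell satisfies it; stays.
Resulting grid:
Q Q P _ _
Q Q Q Q Q
Q Q Q Q Q
Q Q P Q Q
Q Q _ _ Q
Unsatisfied now: (0,2), (3,2).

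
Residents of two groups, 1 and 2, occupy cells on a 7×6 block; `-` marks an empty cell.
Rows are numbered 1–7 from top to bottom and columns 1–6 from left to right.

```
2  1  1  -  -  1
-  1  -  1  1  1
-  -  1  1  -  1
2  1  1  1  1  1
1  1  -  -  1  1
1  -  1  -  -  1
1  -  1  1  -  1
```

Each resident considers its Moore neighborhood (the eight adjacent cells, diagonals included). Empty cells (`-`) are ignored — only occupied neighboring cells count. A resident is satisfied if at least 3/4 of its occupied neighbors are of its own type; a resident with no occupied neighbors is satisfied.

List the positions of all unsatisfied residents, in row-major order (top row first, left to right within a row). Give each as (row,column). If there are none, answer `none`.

(1,1), (1,2), (4,1)

Row 1: (1,1)2 0/2 not · (1,2)1 2/3 not · (1,3)1 3/3 satisfied · (1,6)1 2/2 satisfied
Row 2: (2,2)1 3/4 satisfied · (2,4)1 4/4 satisfied · (2,5)1 5/5 satisfied · (2,6)1 3/3 satisfied
Row 3: (3,3)1 6/6 satisfied · (3,4)1 6/6 satisfied · (3,6)1 4/4 satisfied
Row 4: (4,1)2 0/3 not · (4,2)1 4/5 satisfied · (4,3)1 5/5 satisfied · (4,4)1 5/5 satisfied · (4,5)1 6/6 satisfied · (4,6)1 4/4 satisfied
Row 5: (5,1)1 3/4 satisfied · (5,2)1 5/6 satisfied · (5,5)1 5/5 satisfied · (5,6)1 4/4 satisfied
Row 6: (6,1)1 3/3 satisfied · (6,3)1 3/3 satisfied · (6,6)1 3/3 satisfied
Row 7: (7,1)1 1/1 satisfied · (7,3)1 2/2 satisfied · (7,4)1 2/2 satisfied · (7,6)1 1/1 satisfied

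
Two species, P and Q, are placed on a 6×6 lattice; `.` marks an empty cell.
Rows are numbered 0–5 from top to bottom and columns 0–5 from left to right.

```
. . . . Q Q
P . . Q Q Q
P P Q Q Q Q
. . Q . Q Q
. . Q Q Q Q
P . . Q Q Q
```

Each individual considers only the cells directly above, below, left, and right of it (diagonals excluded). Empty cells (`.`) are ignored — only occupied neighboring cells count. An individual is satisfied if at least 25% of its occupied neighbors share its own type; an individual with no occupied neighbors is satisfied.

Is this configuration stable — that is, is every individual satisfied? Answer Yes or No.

(0,4)Q 2/2 ✓
(0,5)Q 2/2 ✓
(1,0)P 1/1 ✓
(1,3)Q 2/2 ✓
(1,4)Q 4/4 ✓
(1,5)Q 3/3 ✓
(2,0)P 2/2 ✓
(2,1)P 1/2 ✓
(2,2)Q 2/3 ✓
(2,3)Q 3/3 ✓
(2,4)Q 4/4 ✓
(2,5)Q 3/3 ✓
(3,2)Q 2/2 ✓
(3,4)Q 3/3 ✓
(3,5)Q 3/3 ✓
(4,2)Q 2/2 ✓
(4,3)Q 3/3 ✓
(4,4)Q 4/4 ✓
(4,5)Q 3/3 ✓
(5,0)P 0/0 ✓
(5,3)Q 2/2 ✓
(5,4)Q 3/3 ✓
(5,5)Q 2/2 ✓
All meet the threshold, so the configuration is stable.

Yes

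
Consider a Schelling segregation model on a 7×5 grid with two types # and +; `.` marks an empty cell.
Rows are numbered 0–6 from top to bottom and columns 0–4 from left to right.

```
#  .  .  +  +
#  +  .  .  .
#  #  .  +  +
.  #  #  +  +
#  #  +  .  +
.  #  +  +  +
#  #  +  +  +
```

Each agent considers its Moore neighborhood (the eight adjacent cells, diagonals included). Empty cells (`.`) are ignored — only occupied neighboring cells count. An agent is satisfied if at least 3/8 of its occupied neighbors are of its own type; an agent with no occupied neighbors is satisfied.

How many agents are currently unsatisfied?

1

Row 0: (0,0)# 1/2 ok · (0,3)+ 1/1 ok · (0,4)+ 1/1 ok
Row 1: (1,0)# 3/4 ok · (1,1)+ 0/4 unhappy
Row 2: (2,0)# 3/4 ok · (2,1)# 4/5 ok · (2,3)+ 3/4 ok · (2,4)+ 3/3 ok
Row 3: (3,1)# 5/6 ok · (3,2)# 3/6 ok · (3,3)+ 5/6 ok · (3,4)+ 4/4 ok
Row 4: (4,0)# 3/3 ok · (4,1)# 4/6 ok · (4,2)+ 3/7 ok · (4,4)+ 4/4 ok
Row 5: (5,1)# 4/7 ok · (5,2)+ 4/7 ok · (5,3)+ 7/7 ok · (5,4)+ 4/4 ok
Row 6: (6,0)# 2/2 ok · (6,1)# 2/4 ok · (6,2)+ 3/5 ok · (6,3)+ 5/5 ok · (6,4)+ 3/3 ok
Unsatisfied: (1,1) — 1 in total.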